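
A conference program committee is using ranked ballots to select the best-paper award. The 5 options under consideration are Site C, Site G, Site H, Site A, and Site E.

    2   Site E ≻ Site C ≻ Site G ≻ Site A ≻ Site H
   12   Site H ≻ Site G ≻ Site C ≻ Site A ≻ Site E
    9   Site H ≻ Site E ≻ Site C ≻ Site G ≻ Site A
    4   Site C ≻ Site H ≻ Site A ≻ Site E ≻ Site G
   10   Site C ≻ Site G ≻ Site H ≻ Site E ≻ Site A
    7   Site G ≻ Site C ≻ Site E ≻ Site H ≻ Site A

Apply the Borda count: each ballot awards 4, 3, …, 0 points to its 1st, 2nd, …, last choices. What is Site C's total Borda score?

125

Borda scores:
  Site C: 2·3 + 12·2 + 9·2 + 4·4 + 10·4 + 7·3 = 125
  Site G: 2·2 + 12·3 + 9·1 + 4·0 + 10·3 + 7·4 = 107
  Site H: 2·0 + 12·4 + 9·4 + 4·3 + 10·2 + 7·1 = 123
  Site A: 2·1 + 12·1 + 9·0 + 4·2 + 10·0 + 7·0 = 22
  Site E: 2·4 + 12·0 + 9·3 + 4·1 + 10·1 + 7·2 = 63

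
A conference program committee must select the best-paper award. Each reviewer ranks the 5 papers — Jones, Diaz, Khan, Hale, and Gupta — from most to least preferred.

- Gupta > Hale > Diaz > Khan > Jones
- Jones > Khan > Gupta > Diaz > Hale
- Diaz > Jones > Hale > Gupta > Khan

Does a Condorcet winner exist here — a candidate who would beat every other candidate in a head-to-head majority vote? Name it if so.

No Condorcet winner

Head-to-head results (3 voters total):
Jones vs Diaz: Diaz wins 2–1.
Jones vs Khan: Jones wins 2–1.
Jones vs Hale: Jones wins 2–1.
Jones vs Gupta: Jones wins 2–1.
Diaz vs Khan: Diaz wins 2–1.
Diaz vs Hale: Diaz wins 2–1.
Diaz vs Gupta: Gupta wins 2–1.
Khan vs Hale: Hale wins 2–1.
Khan vs Gupta: Gupta wins 2–1.
Hale vs Gupta: Gupta wins 2–1.
No candidate beats all others: Jones beats Gupta beats Diaz beats Jones, a majority cycle.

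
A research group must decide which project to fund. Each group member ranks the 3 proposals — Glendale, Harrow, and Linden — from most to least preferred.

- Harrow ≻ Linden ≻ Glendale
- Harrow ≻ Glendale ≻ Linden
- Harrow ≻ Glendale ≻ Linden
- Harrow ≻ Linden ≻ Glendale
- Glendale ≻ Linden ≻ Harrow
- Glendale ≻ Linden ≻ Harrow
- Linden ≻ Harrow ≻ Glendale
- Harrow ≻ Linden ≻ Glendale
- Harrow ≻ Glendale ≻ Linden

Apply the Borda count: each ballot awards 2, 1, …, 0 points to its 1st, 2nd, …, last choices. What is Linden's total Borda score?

7

Borda scores:
  Glendale: 0 + 1 + 1 + 0 + 2 + 2 + 0 + 0 + 1 = 7
  Harrow: 2 + 2 + 2 + 2 + 0 + 0 + 1 + 2 + 2 = 13
  Linden: 1 + 0 + 0 + 1 + 1 + 1 + 2 + 1 + 0 = 7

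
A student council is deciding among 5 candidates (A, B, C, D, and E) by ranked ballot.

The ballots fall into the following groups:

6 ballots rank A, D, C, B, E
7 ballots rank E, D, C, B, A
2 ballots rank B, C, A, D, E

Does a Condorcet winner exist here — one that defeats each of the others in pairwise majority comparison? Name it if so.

None — there is no Condorcet winner

Head-to-head results (15 voters total):
A vs B: B wins 9–6.
A vs C: C wins 9–6.
A vs D: A wins 8–7.
A vs E: A wins 8–7.
B vs C: C wins 13–2.
B vs D: D wins 13–2.
B vs E: B wins 8–7.
C vs D: D wins 13–2.
C vs E: C wins 8–7.
D vs E: D wins 8–7.
No candidate beats all others: A beats D beats B beats A, a majority cycle.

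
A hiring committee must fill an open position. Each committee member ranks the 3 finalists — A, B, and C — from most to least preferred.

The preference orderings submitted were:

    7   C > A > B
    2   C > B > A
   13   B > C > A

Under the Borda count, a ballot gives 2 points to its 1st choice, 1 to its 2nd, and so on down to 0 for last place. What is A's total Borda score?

Borda scores:
  A: 7·1 + 2·0 + 13·0 = 7
  B: 7·0 + 2·1 + 13·2 = 28
  C: 7·2 + 2·2 + 13·1 = 31

7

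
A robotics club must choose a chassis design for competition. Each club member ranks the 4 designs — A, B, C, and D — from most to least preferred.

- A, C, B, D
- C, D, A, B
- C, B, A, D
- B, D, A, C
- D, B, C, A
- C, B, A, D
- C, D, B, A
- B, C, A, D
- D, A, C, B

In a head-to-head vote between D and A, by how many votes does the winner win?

Ballots ranking D above A: 5.
Ballots ranking A above D: 4.
D wins 5–4, a margin of 1.

1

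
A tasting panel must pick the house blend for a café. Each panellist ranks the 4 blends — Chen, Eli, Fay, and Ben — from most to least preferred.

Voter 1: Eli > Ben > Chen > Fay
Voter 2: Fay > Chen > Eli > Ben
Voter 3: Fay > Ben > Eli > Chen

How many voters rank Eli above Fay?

Ballots ranking Eli above Fay: 1.
Ballots ranking Fay above Eli: 2.
So 1 of 3 voters prefer Eli to Fay.

1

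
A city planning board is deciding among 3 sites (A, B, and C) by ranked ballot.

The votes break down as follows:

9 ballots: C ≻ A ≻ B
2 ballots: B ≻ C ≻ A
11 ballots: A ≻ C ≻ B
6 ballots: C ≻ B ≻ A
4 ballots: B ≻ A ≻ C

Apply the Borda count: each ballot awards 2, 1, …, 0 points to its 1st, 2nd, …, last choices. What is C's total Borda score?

Borda scores:
  A: 9·1 + 2·0 + 11·2 + 6·0 + 4·1 = 35
  B: 9·0 + 2·2 + 11·0 + 6·1 + 4·2 = 18
  C: 9·2 + 2·1 + 11·1 + 6·2 + 4·0 = 43

43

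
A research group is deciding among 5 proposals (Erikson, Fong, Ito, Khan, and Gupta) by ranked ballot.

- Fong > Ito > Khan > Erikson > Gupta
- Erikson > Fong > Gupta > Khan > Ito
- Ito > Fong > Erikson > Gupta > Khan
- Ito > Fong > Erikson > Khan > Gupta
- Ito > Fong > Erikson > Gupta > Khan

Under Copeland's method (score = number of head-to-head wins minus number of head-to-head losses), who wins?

Ito

Pairwise results:
  Erikson vs Fong: Fong wins 4–1.
  Erikson vs Ito: Ito wins 4–1.
  Erikson vs Khan: Erikson wins 4–1.
  Erikson vs Gupta: Erikson wins 5–0.
  Fong vs Ito: Ito wins 3–2.
  Fong vs Khan: Fong wins 5–0.
  Fong vs Gupta: Fong wins 5–0.
  Ito vs Khan: Ito wins 4–1.
  Ito vs Gupta: Ito wins 4–1.
  Khan vs Gupta: Gupta wins 3–2.
Copeland scores (wins − losses):
  Erikson: 2 − 2 = 0
  Fong: 3 − 1 = 2
  Ito: 4 − 0 = 4
  Khan: 0 − 4 = -4
  Gupta: 1 − 3 = -2
Ito has the best Copeland score.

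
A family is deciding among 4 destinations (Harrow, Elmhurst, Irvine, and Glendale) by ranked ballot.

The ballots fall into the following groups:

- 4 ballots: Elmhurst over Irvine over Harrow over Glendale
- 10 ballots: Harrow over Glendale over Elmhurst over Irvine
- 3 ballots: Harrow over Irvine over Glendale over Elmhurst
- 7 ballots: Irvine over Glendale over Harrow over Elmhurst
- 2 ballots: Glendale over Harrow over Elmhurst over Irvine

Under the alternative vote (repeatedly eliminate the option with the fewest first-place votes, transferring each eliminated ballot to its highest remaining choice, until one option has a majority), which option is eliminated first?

Glendale

Round 1: Harrow 13, Irvine 7, Elmhurst 4, Glendale 2. Glendale has the fewest and is eliminated.
Round 2: Harrow 15, Irvine 7, Elmhurst 4. Harrow has a majority.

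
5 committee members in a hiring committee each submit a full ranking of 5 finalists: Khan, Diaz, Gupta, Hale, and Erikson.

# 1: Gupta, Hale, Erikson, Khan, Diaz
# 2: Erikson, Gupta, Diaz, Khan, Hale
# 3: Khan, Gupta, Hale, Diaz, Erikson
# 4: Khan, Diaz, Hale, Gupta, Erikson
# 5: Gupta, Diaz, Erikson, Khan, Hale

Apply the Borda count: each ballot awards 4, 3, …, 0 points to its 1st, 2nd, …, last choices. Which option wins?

Borda scores:
  Khan: 1 + 1 + 4 + 4 + 1 = 11
  Diaz: 0 + 2 + 1 + 3 + 3 = 9
  Gupta: 4 + 3 + 3 + 1 + 4 = 15
  Hale: 3 + 0 + 2 + 2 + 0 = 7
  Erikson: 2 + 4 + 0 + 0 + 2 = 8
Gupta has the highest total.

Gupta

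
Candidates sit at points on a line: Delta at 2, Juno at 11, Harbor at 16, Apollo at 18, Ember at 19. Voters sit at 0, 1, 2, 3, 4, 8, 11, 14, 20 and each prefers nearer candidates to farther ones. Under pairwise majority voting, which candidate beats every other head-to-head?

Delta

With single-peaked preferences on a line, the Condorcet winner is the candidate closest to the median voter.
The median voter (position 4) is closest to Delta at 2.
Check: Delta vs Ember — voters closer to Delta: 6 of 9.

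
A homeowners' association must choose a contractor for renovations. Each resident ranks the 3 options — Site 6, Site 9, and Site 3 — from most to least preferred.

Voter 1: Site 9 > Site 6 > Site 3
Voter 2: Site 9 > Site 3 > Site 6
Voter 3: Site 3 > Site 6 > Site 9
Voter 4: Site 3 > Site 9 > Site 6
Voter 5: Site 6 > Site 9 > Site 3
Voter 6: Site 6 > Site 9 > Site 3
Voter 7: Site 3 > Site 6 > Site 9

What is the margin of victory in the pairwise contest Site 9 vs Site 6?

Ballots ranking Site 9 above Site 6: 3.
Ballots ranking Site 6 above Site 9: 4.
Site 6 wins 4–3, a margin of 1.

1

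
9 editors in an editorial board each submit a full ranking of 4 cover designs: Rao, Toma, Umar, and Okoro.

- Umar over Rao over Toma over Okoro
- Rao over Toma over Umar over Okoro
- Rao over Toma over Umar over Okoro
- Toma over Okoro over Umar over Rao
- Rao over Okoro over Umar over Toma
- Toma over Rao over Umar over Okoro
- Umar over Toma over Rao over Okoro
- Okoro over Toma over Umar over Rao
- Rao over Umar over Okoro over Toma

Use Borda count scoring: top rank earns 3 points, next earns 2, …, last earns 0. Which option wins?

Borda scores:
  Rao: 2 + 3 + 3 + 0 + 3 + 2 + 1 + 0 + 3 = 17
  Toma: 1 + 2 + 2 + 3 + 0 + 3 + 2 + 2 + 0 = 15
  Umar: 3 + 1 + 1 + 1 + 1 + 1 + 3 + 1 + 2 = 14
  Okoro: 0 + 0 + 0 + 2 + 2 + 0 + 0 + 3 + 1 = 8
Rao has the highest total.

Rao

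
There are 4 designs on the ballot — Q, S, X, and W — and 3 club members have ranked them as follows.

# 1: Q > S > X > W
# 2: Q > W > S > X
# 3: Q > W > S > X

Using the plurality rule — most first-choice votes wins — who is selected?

First-place vote totals:
  Q: 3
  S: 0
  X: 0
  W: 0
Q has the most first-place votes.

Q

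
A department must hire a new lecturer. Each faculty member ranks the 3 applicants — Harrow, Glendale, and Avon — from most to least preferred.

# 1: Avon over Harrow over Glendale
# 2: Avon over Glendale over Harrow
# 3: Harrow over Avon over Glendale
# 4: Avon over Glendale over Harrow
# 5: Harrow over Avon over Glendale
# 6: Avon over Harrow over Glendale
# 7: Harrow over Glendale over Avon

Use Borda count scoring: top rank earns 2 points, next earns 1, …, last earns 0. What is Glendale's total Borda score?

3

Borda scores:
  Harrow: 1 + 0 + 2 + 0 + 2 + 1 + 2 = 8
  Glendale: 0 + 1 + 0 + 1 + 0 + 0 + 1 = 3
  Avon: 2 + 2 + 1 + 2 + 1 + 2 + 0 = 10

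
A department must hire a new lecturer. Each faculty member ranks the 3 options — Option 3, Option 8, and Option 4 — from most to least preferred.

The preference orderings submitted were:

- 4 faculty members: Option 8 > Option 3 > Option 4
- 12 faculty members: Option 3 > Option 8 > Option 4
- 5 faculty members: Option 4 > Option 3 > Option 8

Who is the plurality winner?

First-place vote totals:
  Option 3: 12
  Option 8: 4
  Option 4: 5
Option 3 has the most first-place votes.

Option 3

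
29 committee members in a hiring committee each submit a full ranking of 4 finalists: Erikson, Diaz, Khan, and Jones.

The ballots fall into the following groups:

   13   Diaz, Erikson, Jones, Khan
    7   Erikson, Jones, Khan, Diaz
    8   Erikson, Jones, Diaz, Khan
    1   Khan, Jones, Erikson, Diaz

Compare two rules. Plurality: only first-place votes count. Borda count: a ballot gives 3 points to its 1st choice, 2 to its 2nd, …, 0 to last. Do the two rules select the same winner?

Yes

Plurality first-place counts: Erikson 15, Diaz 13, Khan 1, Jones 0 → Erikson.
Borda totals: Erikson 72, Diaz 47, Khan 10, Jones 45 → Erikson.
The two rules agree on Erikson.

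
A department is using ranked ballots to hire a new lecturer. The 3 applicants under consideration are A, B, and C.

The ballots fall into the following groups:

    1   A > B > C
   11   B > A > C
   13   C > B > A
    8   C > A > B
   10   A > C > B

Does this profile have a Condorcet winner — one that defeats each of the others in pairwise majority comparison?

No

Head-to-head results (43 voters total):
A vs B: B wins 24–19.
A vs C: A wins 22–21.
B vs C: C wins 31–12.
No candidate beats all others: A beats C beats B beats A, a majority cycle.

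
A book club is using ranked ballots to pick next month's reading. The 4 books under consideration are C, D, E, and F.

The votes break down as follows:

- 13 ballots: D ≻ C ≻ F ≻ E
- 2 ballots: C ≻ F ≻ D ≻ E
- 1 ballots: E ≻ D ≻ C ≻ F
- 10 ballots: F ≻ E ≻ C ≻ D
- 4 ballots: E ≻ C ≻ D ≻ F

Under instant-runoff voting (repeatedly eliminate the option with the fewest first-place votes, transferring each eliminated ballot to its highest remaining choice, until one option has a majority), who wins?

D

Round 1: D 13, F 10, E 5, C 2. C has the fewest and is eliminated.
Round 2: D 13, F 12, E 5. E has the fewest and is eliminated.
Round 3: D 18, F 12. D has a majority.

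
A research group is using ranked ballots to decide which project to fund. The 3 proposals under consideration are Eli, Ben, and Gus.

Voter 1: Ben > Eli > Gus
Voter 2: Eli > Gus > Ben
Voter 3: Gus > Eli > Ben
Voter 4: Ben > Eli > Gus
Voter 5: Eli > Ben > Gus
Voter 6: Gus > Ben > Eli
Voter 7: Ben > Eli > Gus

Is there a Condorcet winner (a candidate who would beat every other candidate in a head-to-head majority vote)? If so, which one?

Ben

Head-to-head results (7 voters total):
Eli vs Ben: Ben wins 4–3.
Eli vs Gus: Eli wins 5–2.
Ben vs Gus: Ben wins 4–3.
Ben beats each rival — Eli (4–3), Gus (4–3) — so Ben is the Condorcet winner.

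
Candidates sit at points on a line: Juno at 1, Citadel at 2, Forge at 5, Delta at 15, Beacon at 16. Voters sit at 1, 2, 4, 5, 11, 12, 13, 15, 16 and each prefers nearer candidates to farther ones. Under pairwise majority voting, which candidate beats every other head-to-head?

With single-peaked preferences on a line, the Condorcet winner is the candidate closest to the median voter.
The median voter (position 11) is closest to Delta at 15.
Check: Delta vs Juno — voters closer to Delta: 5 of 9.

Delta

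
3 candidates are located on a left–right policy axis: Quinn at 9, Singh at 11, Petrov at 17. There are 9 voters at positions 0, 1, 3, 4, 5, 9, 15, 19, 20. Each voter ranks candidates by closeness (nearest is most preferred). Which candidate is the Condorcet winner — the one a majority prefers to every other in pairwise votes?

Quinn

With single-peaked preferences on a line, the Condorcet winner is the candidate closest to the median voter.
The median voter (position 5) is closest to Quinn at 9.
Check: Quinn vs Singh — voters closer to Quinn: 6 of 9.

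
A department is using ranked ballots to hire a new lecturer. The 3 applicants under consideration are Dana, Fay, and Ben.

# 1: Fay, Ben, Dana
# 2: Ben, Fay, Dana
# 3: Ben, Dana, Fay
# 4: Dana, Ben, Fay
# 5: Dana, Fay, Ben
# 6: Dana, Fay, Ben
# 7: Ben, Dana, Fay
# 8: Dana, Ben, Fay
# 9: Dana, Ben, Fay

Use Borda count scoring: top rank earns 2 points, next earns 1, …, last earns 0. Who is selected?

Dana

Borda scores:
  Dana: 0 + 0 + 1 + 2 + 2 + 2 + 1 + 2 + 2 = 12
  Fay: 2 + 1 + 0 + 0 + 1 + 1 + 0 + 0 + 0 = 5
  Ben: 1 + 2 + 2 + 1 + 0 + 0 + 2 + 1 + 1 = 10
Dana has the highest total.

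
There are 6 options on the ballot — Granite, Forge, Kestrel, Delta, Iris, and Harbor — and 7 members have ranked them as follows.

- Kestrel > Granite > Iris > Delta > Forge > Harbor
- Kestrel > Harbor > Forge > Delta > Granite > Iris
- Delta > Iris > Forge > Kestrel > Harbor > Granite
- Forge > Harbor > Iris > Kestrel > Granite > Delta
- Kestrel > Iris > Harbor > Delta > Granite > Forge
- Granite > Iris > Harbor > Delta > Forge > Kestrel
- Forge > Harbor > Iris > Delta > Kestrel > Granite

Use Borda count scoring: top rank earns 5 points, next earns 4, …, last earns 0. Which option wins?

Iris

Borda scores:
  Granite: 4 + 1 + 0 + 1 + 1 + 5 + 0 = 12
  Forge: 1 + 3 + 3 + 5 + 0 + 1 + 5 = 18
  Kestrel: 5 + 5 + 2 + 2 + 5 + 0 + 1 = 20
  Delta: 2 + 2 + 5 + 0 + 2 + 2 + 2 = 15
  Iris: 3 + 0 + 4 + 3 + 4 + 4 + 3 = 21
  Harbor: 0 + 4 + 1 + 4 + 3 + 3 + 4 = 19
Iris has the highest total.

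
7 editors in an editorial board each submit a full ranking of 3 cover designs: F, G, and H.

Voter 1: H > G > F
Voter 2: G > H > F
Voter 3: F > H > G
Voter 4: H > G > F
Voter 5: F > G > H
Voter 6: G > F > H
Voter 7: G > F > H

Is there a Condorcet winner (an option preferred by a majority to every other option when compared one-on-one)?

Head-to-head results (7 voters total):
F vs G: G wins 5–2.
F vs H: F wins 4–3.
G vs H: G wins 4–3.
G beats each rival — F (5–2), H (4–3) — so G is the Condorcet winner.

Yes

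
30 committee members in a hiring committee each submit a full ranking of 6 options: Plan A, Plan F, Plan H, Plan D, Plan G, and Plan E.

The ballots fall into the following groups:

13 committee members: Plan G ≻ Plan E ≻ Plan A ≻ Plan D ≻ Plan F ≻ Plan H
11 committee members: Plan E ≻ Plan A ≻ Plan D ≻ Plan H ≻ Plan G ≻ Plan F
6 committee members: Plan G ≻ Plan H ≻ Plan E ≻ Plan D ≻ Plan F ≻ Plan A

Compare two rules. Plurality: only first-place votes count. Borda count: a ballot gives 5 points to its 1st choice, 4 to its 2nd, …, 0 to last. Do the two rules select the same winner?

Plurality first-place counts: Plan A 0, Plan F 0, Plan H 0, Plan D 0, Plan G 19, Plan E 11 → Plan G.
Borda totals: Plan A 83, Plan F 19, Plan H 46, Plan D 71, Plan G 106, Plan E 125 → Plan E.
The two rules disagree: plurality picks Plan G, Borda picks Plan E.

No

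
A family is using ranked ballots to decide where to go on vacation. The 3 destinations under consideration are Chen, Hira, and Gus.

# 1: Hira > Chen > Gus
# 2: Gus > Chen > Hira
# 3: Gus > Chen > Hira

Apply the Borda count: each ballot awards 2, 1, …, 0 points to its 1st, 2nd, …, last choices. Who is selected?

Gus

Borda scores:
  Chen: 1 + 1 + 1 = 3
  Hira: 2 + 0 + 0 = 2
  Gus: 0 + 2 + 2 = 4
Gus has the highest total.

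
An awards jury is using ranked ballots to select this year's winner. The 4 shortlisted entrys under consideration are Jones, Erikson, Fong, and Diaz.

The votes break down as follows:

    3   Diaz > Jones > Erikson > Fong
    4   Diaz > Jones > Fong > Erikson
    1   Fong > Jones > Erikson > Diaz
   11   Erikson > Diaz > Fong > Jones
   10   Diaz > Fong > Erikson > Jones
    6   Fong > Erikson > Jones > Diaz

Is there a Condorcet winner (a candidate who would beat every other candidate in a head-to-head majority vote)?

No

Head-to-head results (35 voters total):
Jones vs Erikson: Erikson wins 27–8.
Jones vs Fong: Fong wins 28–7.
Jones vs Diaz: Diaz wins 28–7.
Erikson vs Fong: Fong wins 21–14.
Erikson vs Diaz: Erikson wins 18–17.
Fong vs Diaz: Diaz wins 28–7.
No candidate beats all others: Erikson beats Diaz beats Fong beats Erikson, a majority cycle.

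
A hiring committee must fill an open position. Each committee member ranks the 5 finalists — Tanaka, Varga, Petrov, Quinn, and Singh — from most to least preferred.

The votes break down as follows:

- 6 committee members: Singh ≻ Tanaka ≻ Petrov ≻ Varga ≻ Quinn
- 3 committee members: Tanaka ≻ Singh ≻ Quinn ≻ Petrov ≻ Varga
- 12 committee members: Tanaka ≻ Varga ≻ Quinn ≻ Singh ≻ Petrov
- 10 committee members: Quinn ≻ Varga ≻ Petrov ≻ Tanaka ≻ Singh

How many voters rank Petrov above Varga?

9

Ballots ranking Petrov above Varga: 6+3 = 9.
Ballots ranking Varga above Petrov: 12+10 = 22.
So 9 of 31 voters prefer Petrov to Varga.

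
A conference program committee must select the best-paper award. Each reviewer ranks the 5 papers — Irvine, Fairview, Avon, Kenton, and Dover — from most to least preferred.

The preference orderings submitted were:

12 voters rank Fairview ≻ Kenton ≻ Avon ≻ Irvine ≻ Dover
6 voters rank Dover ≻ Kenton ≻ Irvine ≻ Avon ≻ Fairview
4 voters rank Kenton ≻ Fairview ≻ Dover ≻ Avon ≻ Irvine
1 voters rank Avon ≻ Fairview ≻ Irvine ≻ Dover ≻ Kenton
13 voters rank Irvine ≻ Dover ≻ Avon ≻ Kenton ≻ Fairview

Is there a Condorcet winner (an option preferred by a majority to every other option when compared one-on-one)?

Head-to-head results (36 voters total):
Irvine vs Fairview: Irvine wins 19–17.
Irvine vs Avon: Irvine wins 19–17.
Irvine vs Kenton: Kenton wins 22–14.
Irvine vs Dover: Irvine wins 26–10.
Fairview vs Avon: Avon wins 20–16.
Fairview vs Kenton: Kenton wins 23–13.
Fairview vs Dover: Dover wins 19–17.
Avon vs Kenton: Kenton wins 22–14.
Avon vs Dover: Dover wins 23–13.
Kenton vs Dover: Dover wins 20–16.
No candidate beats all others: Irvine beats Dover beats Kenton beats Irvine, a majority cycle.

No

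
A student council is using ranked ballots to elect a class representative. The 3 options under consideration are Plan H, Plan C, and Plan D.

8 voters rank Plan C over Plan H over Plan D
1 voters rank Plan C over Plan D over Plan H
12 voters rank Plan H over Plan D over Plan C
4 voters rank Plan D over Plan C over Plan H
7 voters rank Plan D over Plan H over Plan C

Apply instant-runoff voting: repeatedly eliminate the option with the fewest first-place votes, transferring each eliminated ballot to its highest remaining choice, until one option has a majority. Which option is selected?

Plan H

Round 1: Plan H 12, Plan D 11, Plan C 9. Plan C has the fewest and is eliminated.
Round 2: Plan H 20, Plan D 12. Plan H has a majority.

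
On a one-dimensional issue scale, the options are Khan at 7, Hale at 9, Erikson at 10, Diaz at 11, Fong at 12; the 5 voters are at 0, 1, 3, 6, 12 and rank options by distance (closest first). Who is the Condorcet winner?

Khan

With single-peaked preferences on a line, the Condorcet winner is the candidate closest to the median voter.
The median voter (position 3) is closest to Khan at 7.
Check: Khan vs Diaz — voters closer to Khan: 4 of 5.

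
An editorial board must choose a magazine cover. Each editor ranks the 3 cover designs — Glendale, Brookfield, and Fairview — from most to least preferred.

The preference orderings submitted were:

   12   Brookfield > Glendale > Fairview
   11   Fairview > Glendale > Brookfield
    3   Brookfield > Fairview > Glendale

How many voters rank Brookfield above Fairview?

15

Ballots ranking Brookfield above Fairview: 12+3 = 15.
Ballots ranking Fairview above Brookfield: 11.
So 15 of 26 voters prefer Brookfield to Fairview.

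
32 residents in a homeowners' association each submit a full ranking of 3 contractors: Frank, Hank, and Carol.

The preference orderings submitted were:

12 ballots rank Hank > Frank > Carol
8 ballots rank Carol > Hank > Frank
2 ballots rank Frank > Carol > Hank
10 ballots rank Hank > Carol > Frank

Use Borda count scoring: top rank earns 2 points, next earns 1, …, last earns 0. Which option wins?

Hank

Borda scores:
  Frank: 12·1 + 8·0 + 2·2 + 10·0 = 16
  Hank: 12·2 + 8·1 + 2·0 + 10·2 = 52
  Carol: 12·0 + 8·2 + 2·1 + 10·1 = 28
Hank has the highest total.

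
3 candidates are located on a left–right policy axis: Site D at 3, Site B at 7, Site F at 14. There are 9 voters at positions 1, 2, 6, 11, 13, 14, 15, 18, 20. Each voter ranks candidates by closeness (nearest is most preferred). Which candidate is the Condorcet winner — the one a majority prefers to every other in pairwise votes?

With single-peaked preferences on a line, the Condorcet winner is the candidate closest to the median voter.
The median voter (position 13) is closest to Site F at 14.
Check: Site F vs Site B — voters closer to Site F: 6 of 9.

Site F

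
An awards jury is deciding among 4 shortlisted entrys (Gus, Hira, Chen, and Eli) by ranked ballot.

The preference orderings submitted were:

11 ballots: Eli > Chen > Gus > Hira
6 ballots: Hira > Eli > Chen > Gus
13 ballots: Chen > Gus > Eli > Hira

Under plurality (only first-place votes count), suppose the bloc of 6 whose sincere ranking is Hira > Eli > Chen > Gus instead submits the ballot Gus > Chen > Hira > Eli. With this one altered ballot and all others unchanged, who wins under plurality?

First-place totals with the altered ballot: Gus 6, Hira 0, Chen 13, Eli 11.
The winner is unchanged: still Chen.

Chen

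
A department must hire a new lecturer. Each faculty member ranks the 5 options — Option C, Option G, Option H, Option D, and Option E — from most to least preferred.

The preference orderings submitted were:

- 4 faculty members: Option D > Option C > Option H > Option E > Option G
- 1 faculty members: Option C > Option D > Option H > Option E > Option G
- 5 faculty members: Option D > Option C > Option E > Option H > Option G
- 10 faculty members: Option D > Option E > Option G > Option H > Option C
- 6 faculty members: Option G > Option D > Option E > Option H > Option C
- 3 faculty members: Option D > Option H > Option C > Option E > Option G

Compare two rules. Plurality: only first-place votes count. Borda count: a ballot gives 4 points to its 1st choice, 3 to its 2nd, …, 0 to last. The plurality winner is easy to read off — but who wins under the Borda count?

Plurality first-place counts: Option C 1, Option G 6, Option H 0, Option D 22, Option E 0 → Option D.
Borda totals: Option C 37, Option G 44, Option H 40, Option D 109, Option E 60 → Option D.

Option D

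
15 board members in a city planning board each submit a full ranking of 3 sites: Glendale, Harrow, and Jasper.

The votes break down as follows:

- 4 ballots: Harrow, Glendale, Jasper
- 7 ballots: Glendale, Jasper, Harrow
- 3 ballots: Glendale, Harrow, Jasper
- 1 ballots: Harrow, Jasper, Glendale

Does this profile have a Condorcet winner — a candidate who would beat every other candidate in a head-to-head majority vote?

Head-to-head results (15 voters total):
Glendale vs Harrow: Glendale wins 10–5.
Glendale vs Jasper: Glendale wins 14–1.
Harrow vs Jasper: Harrow wins 8–7.
Glendale beats each rival — Harrow (10–5), Jasper (14–1) — so Glendale is the Condorcet winner.

Yes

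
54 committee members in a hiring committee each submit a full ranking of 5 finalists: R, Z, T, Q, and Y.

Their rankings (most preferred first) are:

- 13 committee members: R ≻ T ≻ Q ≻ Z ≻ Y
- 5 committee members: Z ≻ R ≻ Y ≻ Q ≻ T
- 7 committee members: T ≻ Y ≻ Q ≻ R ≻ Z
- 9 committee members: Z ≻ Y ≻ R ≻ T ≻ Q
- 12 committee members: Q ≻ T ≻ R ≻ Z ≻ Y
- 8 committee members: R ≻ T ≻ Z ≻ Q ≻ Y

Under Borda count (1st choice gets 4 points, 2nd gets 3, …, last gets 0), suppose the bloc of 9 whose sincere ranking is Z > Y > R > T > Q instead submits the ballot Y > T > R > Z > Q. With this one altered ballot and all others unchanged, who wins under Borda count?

Borda totals with the altered ballot: R 148, Z 70, T 154, Q 101, Y 67.
The switch changes the winner from R to T.

T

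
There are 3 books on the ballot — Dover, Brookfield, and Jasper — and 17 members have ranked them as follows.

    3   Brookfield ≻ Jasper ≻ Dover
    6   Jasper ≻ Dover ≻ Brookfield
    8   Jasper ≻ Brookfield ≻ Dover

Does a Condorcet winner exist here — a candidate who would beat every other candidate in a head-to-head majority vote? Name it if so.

Jasper

Head-to-head results (17 voters total):
Dover vs Brookfield: Brookfield wins 11–6.
Dover vs Jasper: Jasper wins 17–0.
Brookfield vs Jasper: Jasper wins 14–3.
Jasper beats each rival — Dover (17–0), Brookfield (14–3) — so Jasper is the Condorcet winner.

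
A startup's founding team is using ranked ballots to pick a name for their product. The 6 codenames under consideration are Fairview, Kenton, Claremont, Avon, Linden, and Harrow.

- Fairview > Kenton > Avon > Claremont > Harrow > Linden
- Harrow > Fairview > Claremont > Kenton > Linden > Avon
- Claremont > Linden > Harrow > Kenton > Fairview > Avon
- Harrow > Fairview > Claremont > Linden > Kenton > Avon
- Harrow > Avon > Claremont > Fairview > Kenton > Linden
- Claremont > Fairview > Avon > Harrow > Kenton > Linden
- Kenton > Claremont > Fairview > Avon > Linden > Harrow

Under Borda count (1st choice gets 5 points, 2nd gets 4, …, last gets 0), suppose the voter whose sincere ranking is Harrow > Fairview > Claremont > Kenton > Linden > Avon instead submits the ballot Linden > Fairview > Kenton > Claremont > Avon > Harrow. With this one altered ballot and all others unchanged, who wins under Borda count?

Borda totals with the altered ballot: Fairview 23, Kenton 17, Claremont 24, Avon 13, Linden 12, Harrow 16.
The winner is unchanged: still Claremont.

Claremont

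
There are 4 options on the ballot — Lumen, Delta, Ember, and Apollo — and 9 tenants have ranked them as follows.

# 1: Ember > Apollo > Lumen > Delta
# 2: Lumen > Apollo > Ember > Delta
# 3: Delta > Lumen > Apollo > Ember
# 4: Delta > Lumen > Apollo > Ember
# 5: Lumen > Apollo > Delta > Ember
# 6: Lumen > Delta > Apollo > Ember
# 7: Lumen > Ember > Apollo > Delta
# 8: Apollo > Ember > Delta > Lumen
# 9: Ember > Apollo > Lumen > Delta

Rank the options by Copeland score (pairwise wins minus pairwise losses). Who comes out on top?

Lumen

Pairwise results:
  Lumen vs Delta: Lumen wins 6–3.
  Lumen vs Ember: Lumen wins 6–3.
  Lumen vs Apollo: Lumen wins 6–3.
  Delta vs Ember: Ember wins 5–4.
  Delta vs Apollo: Apollo wins 6–3.
  Ember vs Apollo: Apollo wins 6–3.
Copeland scores (wins − losses):
  Lumen: 3 − 0 = 3
  Delta: 0 − 3 = -3
  Ember: 1 − 2 = -1
  Apollo: 2 − 1 = 1
Lumen has the best Copeland score.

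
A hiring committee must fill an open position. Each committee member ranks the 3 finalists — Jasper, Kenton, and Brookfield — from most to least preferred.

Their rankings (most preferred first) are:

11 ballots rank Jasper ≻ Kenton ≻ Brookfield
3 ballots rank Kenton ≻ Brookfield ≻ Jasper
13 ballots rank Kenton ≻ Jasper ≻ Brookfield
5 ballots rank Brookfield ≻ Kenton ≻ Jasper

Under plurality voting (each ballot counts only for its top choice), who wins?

First-place vote totals:
  Jasper: 11
  Kenton: 16
  Brookfield: 5
Kenton has the most first-place votes.

Kenton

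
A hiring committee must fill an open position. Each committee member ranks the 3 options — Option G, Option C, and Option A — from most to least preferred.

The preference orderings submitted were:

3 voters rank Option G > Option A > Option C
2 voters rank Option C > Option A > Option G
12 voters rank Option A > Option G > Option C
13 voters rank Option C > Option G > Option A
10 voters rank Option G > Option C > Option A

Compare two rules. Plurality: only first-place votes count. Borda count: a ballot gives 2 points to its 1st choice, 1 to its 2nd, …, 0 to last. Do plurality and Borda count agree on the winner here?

Plurality first-place counts: Option G 13, Option C 15, Option A 12 → Option C.
Borda totals: Option G 51, Option C 40, Option A 29 → Option G.
The two rules disagree: plurality picks Option C, Borda picks Option G.

No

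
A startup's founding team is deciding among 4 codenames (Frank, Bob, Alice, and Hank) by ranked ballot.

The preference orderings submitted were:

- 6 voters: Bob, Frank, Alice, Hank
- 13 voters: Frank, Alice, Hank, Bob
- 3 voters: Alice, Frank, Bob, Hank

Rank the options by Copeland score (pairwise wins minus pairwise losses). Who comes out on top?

Pairwise results:
  Frank vs Bob: Frank wins 16–6.
  Frank vs Alice: Frank wins 19–3.
  Frank vs Hank: Frank wins 22–0.
  Bob vs Alice: Alice wins 16–6.
  Bob vs Hank: Hank wins 13–9.
  Alice vs Hank: Alice wins 22–0.
Copeland scores (wins − losses):
  Frank: 3 − 0 = 3
  Bob: 0 − 3 = -3
  Alice: 2 − 1 = 1
  Hank: 1 − 2 = -1
Frank has the best Copeland score.

Frank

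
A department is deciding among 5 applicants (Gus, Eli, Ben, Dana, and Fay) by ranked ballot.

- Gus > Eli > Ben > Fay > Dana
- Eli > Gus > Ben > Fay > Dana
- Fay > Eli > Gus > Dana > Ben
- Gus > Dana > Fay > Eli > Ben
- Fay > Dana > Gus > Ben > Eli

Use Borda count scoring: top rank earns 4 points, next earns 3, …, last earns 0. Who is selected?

Gus

Borda scores:
  Gus: 4 + 3 + 2 + 4 + 2 = 15
  Eli: 3 + 4 + 3 + 1 + 0 = 11
  Ben: 2 + 2 + 0 + 0 + 1 = 5
  Dana: 0 + 0 + 1 + 3 + 3 = 7
  Fay: 1 + 1 + 4 + 2 + 4 = 12
Gus has the highest total.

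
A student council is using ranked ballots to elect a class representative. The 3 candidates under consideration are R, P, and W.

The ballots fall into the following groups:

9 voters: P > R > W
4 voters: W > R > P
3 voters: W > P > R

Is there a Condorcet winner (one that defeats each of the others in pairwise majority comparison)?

Head-to-head results (16 voters total):
R vs P: P wins 12–4.
R vs W: R wins 9–7.
P vs W: P wins 9–7.
P beats each rival — R (12–4), W (9–7) — so P is the Condorcet winner.

Yes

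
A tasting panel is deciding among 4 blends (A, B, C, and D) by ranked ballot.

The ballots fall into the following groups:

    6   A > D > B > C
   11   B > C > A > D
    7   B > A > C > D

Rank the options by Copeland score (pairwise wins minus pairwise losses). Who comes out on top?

Pairwise results:
  A vs B: B wins 18–6.
  A vs C: A wins 13–11.
  A vs D: A wins 24–0.
  B vs C: B wins 24–0.
  B vs D: B wins 18–6.
  C vs D: C wins 18–6.
Copeland scores (wins − losses):
  A: 2 − 1 = 1
  B: 3 − 0 = 3
  C: 1 − 2 = -1
  D: 0 − 3 = -3
B has the best Copeland score.

B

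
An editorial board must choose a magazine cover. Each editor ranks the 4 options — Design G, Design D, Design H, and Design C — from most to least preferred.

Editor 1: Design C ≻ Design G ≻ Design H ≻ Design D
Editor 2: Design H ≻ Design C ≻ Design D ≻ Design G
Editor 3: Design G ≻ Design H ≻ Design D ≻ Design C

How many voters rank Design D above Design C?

1

Ballots ranking Design D above Design C: 1.
Ballots ranking Design C above Design D: 2.
So 1 of 3 voters prefer Design D to Design C.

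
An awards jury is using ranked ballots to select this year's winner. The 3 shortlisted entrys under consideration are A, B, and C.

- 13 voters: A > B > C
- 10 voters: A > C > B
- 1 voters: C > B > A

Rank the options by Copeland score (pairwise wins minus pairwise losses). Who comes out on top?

Pairwise results:
  A vs B: A wins 23–1.
  A vs C: A wins 23–1.
  B vs C: B wins 13–11.
Copeland scores (wins − losses):
  A: 2 − 0 = 2
  B: 1 − 1 = 0
  C: 0 − 2 = -2
A has the best Copeland score.

A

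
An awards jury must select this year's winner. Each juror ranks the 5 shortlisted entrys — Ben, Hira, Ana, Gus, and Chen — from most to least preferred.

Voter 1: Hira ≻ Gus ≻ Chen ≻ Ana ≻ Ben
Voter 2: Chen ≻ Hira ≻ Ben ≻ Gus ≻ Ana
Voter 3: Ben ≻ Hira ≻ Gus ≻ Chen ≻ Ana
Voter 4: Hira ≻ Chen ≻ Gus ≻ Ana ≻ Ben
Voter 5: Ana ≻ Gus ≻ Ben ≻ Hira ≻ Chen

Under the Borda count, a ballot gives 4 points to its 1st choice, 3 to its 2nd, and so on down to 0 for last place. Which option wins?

Borda scores:
  Ben: 0 + 2 + 4 + 0 + 2 = 8
  Hira: 4 + 3 + 3 + 4 + 1 = 15
  Ana: 1 + 0 + 0 + 1 + 4 = 6
  Gus: 3 + 1 + 2 + 2 + 3 = 11
  Chen: 2 + 4 + 1 + 3 + 0 = 10
Hira has the highest total.

Hira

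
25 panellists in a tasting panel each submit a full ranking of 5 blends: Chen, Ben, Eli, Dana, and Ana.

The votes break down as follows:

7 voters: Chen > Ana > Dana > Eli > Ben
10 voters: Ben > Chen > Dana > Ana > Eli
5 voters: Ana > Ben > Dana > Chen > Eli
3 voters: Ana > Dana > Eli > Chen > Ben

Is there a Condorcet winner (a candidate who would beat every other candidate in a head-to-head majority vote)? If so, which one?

There is no Condorcet winner

Head-to-head results (25 voters total):
Chen vs Ben: Ben wins 15–10.
Chen vs Eli: Chen wins 22–3.
Chen vs Dana: Chen wins 17–8.
Chen vs Ana: Chen wins 17–8.
Ben vs Eli: Ben wins 15–10.
Ben vs Dana: Ben wins 15–10.
Ben vs Ana: Ana wins 15–10.
Eli vs Dana: Dana wins 25–0.
Eli vs Ana: Ana wins 25–0.
Dana vs Ana: Ana wins 15–10.
No candidate beats all others: Chen beats Ana beats Ben beats Chen, a majority cycle.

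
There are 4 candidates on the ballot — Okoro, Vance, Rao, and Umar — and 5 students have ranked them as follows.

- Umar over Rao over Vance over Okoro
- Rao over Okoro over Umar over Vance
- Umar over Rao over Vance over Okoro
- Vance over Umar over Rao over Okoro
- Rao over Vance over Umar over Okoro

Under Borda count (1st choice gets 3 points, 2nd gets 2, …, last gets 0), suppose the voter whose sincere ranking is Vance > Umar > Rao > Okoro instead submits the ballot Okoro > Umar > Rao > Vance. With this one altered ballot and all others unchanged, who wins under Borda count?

Borda totals with the altered ballot: Okoro 5, Vance 4, Rao 11, Umar 10.
The winner is unchanged: still Rao.

Rao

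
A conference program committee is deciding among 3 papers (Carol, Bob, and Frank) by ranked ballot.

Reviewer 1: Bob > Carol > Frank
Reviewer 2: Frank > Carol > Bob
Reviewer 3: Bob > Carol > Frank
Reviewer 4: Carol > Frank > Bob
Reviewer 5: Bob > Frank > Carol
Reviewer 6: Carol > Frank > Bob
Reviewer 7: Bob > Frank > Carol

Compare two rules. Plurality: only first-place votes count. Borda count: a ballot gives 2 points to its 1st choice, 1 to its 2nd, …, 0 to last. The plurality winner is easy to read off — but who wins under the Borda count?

Bob

Plurality first-place counts: Carol 2, Bob 4, Frank 1 → Bob.
Borda totals: Carol 7, Bob 8, Frank 6 → Bob.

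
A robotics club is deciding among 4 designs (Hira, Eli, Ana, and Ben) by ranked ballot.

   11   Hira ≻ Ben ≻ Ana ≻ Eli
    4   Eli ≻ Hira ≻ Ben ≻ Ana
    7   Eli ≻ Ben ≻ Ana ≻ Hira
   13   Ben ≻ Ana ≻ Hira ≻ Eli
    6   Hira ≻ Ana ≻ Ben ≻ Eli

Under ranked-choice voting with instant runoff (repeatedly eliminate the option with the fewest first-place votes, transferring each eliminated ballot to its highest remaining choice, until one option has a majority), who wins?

Hira

Round 1: Hira 17, Ben 13, Eli 11, Ana 0. Ana has the fewest and is eliminated.
Round 2: Hira 17, Ben 13, Eli 11. Eli has the fewest and is eliminated.
Round 3: Hira 21, Ben 20. Hira has a majority.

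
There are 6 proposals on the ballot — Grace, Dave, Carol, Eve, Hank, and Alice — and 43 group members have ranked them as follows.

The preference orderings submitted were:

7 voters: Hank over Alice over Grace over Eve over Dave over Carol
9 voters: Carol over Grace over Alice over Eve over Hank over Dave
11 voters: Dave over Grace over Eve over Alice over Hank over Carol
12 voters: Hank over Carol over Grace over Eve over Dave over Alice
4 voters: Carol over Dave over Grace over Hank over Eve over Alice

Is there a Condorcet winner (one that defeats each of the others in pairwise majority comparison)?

No

Head-to-head results (43 voters total):
Grace vs Dave: Grace wins 28–15.
Grace vs Carol: Carol wins 25–18.
Grace vs Eve: Grace wins 43–0.
Grace vs Hank: Grace wins 24–19.
Grace vs Alice: Grace wins 36–7.
Dave vs Carol: Carol wins 25–18.
Dave vs Eve: Eve wins 28–15.
Dave vs Hank: Hank wins 28–15.
Dave vs Alice: Dave wins 27–16.
Carol vs Eve: Carol wins 25–18.
Carol vs Hank: Hank wins 30–13.
Carol vs Alice: Carol wins 25–18.
Eve vs Hank: Hank wins 23–20.
Eve vs Alice: Eve wins 27–16.
Hank vs Alice: Hank wins 23–20.
No candidate beats all others: Grace beats Hank beats Carol beats Grace, a majority cycle.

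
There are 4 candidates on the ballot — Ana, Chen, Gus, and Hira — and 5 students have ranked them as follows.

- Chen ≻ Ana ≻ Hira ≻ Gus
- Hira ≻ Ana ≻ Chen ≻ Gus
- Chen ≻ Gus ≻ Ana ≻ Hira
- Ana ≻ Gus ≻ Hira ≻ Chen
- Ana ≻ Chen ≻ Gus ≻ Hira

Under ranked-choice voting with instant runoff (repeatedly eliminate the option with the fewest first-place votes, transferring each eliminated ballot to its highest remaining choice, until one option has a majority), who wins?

Round 1: Ana 2, Chen 2, Hira 1, Gus 0. Gus has the fewest and is eliminated.
Round 2: Ana 2, Chen 2, Hira 1. Hira has the fewest and is eliminated.
Round 3: Ana 3, Chen 2. Ana has a majority.

Ana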